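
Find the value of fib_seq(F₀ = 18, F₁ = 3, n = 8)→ F_2 = F_1 + F_0 = 21
F_3 = F_2 + F_1 = 24
F_4 = F_3 + F_2 = 45
...
= [18, 3, 21, 24, 45, 69, 114, 183]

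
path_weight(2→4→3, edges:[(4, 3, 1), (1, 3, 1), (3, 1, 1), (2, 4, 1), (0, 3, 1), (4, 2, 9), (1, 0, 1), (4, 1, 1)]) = w(2→4)=1 + w(4→3)=1
= 2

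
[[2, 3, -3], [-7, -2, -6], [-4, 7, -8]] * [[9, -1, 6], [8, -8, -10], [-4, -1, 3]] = [[54, -23, -27], [-55, 29, -40], [52, -44, -118]]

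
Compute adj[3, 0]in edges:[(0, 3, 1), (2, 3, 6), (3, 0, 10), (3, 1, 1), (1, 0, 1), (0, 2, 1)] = 10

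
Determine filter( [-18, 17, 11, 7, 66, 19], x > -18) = [17, 11, 7, 66, 19]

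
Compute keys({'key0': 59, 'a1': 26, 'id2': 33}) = ['key0', 'a1', 'id2']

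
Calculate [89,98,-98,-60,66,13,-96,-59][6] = -96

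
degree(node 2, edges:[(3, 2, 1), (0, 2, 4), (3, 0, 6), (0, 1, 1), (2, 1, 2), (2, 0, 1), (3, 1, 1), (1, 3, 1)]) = 4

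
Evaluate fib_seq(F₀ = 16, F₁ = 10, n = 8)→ F_2 = F_1 + F_0 = 26
F_3 = F_2 + F_1 = 36
F_4 = F_3 + F_2 = 62
...
= [16, 10, 26, 36, 62, 98, 160, 258]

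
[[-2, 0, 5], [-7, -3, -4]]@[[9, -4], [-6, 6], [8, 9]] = [[22, 53], [-77, -26]]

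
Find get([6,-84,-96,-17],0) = 6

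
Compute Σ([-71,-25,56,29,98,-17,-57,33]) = (-71) + (-25) + 56 + 29 + 98 + (-17) + (-57) + 33
= 46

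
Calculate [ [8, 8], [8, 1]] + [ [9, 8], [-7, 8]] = [[17, 16], [1, 9]]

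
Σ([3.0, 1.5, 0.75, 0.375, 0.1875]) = 5.8125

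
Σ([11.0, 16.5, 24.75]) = 52.25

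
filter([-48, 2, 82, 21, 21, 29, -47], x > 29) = keep x where x > 29: -48✗, 2✗, 82✓, 21✗, 21✗, 29✗, -47✗
= [82]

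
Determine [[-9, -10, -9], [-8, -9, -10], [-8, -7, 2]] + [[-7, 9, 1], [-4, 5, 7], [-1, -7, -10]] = [[-16, -1, -8], [-12, -4, -3], [-9, -14, -8]]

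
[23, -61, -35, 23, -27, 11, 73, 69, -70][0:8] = [23, -61, -35, 23, -27, 11, 73, 69]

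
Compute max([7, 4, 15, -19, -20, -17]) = 15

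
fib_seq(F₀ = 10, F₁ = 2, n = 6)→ F_2 = F_1 + F_0 = 12
F_3 = F_2 + F_1 = 14
F_4 = F_3 + F_2 = 26
...
= [10, 2, 12, 14, 26, 40]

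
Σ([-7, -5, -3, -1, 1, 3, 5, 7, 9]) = (-7) + (-5) + (-3) + (-1) + 1 + 3 + 5 + 7 + 9
= 9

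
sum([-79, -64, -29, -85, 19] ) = -238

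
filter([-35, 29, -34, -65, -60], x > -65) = keep x where x > -65: -35✓, 29✓, -34✓, -65✗, -60✓
= [-35, 29, -34, -60]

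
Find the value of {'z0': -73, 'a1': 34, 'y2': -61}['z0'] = -73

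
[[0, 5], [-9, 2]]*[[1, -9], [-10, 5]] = [[-50, 25], [-29, 91]]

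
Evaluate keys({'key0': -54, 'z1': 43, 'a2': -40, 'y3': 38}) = ['key0', 'z1', 'a2', 'y3']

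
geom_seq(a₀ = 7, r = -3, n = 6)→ [7, -21, 63, -189, 567, -1701]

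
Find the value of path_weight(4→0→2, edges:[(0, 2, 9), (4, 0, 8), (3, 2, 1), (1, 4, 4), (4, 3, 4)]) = 17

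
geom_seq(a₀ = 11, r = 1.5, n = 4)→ [11.0, 16.5, 24.75, 37.125]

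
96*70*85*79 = 45124800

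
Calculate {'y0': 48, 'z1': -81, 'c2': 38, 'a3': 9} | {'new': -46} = {'y0': 48, 'z1': -81, 'c2': 38, 'a3': 9, 'new': -46}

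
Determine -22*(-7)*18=2772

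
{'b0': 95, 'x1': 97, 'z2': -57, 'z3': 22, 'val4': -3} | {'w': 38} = {'b0': 95, 'x1': 97, 'z2': -57, 'z3': 22, 'val4': -3, 'w': 38}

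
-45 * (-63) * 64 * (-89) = -16148160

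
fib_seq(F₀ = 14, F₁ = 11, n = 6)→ F_2 = F_1 + F_0 = 25
F_3 = F_2 + F_1 = 36
F_4 = F_3 + F_2 = 61
...
= [14, 11, 25, 36, 61, 97]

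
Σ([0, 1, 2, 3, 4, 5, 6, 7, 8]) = 36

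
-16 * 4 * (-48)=3072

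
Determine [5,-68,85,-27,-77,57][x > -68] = [5, 85, -27, 57]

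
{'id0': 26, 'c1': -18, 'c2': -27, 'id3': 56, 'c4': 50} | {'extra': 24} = {'id0': 26, 'c1': -18, 'c2': -27, 'id3': 56, 'c4': 50, 'extra': 24}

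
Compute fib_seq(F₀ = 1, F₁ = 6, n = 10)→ F_2 = F_1 + F_0 = 7
F_3 = F_2 + F_1 = 13
F_4 = F_3 + F_2 = 20
...
= [1, 6, 7, 13, 20, 33, 53, 86, 139, 225]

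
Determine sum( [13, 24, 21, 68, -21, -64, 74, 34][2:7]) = slice → [21, 68, -21, -64, 74]
21 + 68 + (-21) + (-64) + 74
= 78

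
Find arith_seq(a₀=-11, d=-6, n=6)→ a_0 = -11 + 0*-6 = -11
a_1 = -11 + 1*-6 = -17
a_2 = -11 + 2*-6 = -23
...
= [-11, -17, -23, -29, -35, -41]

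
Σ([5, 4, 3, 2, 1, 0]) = 5 + 4 + 3 + 2 + 1 + 0
= 15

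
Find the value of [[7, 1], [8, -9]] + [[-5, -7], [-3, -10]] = [[2, -6], [5, -19]]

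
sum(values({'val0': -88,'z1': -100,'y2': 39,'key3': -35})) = -184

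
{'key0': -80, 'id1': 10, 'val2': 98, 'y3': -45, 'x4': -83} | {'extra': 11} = {'key0': -80, 'id1': 10, 'val2': 98, 'y3': -45, 'x4': -83, 'extra': 11}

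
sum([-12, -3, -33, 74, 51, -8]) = (-12) + (-3) + (-33) + 74 + 51 + (-8)
= 69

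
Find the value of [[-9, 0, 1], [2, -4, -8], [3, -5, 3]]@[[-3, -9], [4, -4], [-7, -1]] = [[20, 80], [34, 6], [-50, -10]]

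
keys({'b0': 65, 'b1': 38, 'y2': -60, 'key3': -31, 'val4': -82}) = ['b0', 'b1', 'y2', 'key3', 'val4']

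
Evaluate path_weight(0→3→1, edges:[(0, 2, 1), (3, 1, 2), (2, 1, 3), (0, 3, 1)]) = 3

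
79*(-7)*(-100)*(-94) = -5198200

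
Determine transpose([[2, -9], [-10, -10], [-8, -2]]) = [[2, -10, -8], [-9, -10, -2]]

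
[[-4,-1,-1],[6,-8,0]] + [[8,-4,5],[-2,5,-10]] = [[4, -5, 4], [4, -3, -10]]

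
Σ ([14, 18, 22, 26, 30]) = 14 + 18 + 22 + 26 + 30
= 110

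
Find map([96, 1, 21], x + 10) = [106, 11, 31]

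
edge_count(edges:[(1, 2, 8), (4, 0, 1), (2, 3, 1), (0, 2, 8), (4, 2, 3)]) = 5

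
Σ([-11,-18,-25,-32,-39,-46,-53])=(-11) + (-18) + (-25) + (-32) + (-39) + (-46) + (-53)
= -224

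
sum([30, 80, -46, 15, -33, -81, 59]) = 24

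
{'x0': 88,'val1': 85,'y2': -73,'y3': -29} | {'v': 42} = {'x0': 88, 'val1': 85, 'y2': -73, 'y3': -29, 'v': 42}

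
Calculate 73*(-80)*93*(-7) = 3801840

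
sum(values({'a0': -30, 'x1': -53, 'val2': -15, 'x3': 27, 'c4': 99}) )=(-30) + (-53) + (-15) + 27 + 99
= 28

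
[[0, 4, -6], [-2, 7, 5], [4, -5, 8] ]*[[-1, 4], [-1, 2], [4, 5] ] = C[0][0] = (0)*(-1) + (4)*(-1) + (-6)*(4) = -28
C[0][1] = (0)*(4) + (4)*(2) + (-6)*(5) = -22
C[1][0] = (-2)*(-1) + (7)*(-1) + (5)*(4) = 15
C[1][1] = (-2)*(4) + (7)*(2) + (5)*(5) = 31
C[2][0] = (4)*(-1) + (-5)*(-1) + (8)*(4) = 33
C[2][1] = (4)*(4) + (-5)*(2) + (8)*(5) = 46
= [[-28, -22], [15, 31], [33, 46]]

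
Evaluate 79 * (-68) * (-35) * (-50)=-9401000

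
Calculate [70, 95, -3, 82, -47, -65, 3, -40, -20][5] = -65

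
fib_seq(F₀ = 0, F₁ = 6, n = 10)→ [0, 6, 6, 12, 18, 30, 48, 78, 126, 204]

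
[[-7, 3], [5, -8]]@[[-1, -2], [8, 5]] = [[31, 29], [-69, -50]]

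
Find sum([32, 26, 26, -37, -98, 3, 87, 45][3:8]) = slice → [-37, -98, 3, 87, 45]
(-37) + (-98) + 3 + 87 + 45
= 0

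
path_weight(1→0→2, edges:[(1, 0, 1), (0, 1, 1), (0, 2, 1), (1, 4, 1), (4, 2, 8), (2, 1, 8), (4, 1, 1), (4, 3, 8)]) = w(1→0)=1 + w(0→2)=1
= 2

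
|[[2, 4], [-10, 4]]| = 48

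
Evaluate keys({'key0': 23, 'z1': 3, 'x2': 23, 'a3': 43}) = ['key0', 'z1', 'x2', 'a3']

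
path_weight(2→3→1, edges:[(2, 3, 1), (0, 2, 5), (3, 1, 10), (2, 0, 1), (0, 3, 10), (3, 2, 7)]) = 11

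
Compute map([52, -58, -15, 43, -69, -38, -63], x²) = (52)²=2704, (-58)²=3364, (-15)²=225, (43)²=1849, (-69)²=4761, (-38)²=1444, (-63)²=3969
= [2704, 3364, 225, 1849, 4761, 1444, 3969]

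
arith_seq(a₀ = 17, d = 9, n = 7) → [17, 26, 35, 44, 53, 62, 71]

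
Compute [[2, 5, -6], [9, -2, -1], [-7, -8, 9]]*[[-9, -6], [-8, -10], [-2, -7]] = [[-46, -20], [-63, -27], [109, 59]]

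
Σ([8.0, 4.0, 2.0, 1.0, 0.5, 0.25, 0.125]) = 8.0 + 4.0 + 2.0 + 1.0 + 0.5 + 0.25 + 0.125
= 15.875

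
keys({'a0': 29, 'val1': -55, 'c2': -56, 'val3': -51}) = ['a0', 'val1', 'c2', 'val3']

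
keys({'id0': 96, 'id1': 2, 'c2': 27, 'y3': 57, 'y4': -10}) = ['id0', 'id1', 'c2', 'y3', 'y4']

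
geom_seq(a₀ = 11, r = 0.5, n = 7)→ [11.0, 5.5, 2.75, 1.375, 0.6875, 0.34375, 0.171875]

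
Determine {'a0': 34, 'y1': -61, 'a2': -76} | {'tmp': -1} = {'a0': 34, 'y1': -61, 'a2': -76, 'tmp': -1}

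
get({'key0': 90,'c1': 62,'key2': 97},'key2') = 97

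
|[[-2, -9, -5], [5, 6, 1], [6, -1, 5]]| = 314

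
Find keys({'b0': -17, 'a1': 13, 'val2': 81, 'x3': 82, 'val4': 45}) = ['b0', 'a1', 'val2', 'x3', 'val4']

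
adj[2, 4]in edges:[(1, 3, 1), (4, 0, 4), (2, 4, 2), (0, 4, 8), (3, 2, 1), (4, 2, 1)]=2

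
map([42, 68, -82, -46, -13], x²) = (42)²=1764, (68)²=4624, (-82)²=6724, (-46)²=2116, (-13)²=169
= [1764, 4624, 6724, 2116, 169]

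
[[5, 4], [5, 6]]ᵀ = [[5, 5], [4, 6]]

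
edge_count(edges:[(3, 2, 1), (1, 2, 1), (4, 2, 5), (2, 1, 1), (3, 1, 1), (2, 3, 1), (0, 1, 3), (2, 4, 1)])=8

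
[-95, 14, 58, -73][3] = -73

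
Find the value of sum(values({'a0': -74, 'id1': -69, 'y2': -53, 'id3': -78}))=(-74) + (-69) + (-53) + (-78)
= -274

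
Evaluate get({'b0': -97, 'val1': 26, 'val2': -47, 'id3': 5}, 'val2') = -47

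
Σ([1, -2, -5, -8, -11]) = -25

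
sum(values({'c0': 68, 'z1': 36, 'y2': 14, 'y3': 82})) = 200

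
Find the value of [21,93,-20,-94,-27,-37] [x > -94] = [21, 93, -20, -27, -37]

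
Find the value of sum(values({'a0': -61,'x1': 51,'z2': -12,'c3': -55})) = -77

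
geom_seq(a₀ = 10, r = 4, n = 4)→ a_0 = 10*4^0 = 10
a_1 = 10*4^1 = 40
a_2 = 10*4^2 = 160
...
= [10, 40, 160, 640]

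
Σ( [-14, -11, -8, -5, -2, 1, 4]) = -35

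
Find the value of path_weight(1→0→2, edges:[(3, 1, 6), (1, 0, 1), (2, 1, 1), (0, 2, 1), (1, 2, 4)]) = 2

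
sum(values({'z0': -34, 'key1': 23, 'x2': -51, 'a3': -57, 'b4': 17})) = (-34) + 23 + (-51) + (-57) + 17
= -102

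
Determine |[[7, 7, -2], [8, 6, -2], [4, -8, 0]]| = (1)*(7)*det([[6, -2], [-8, 0]]) + (-1)*(7)*det([[8, -2], [4, 0]]) + (1)*(-2)*det([[8, 6], [4, -8]])
= -112 + -56 + 176
= 8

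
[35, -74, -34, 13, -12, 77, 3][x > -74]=keep x where x > -74: 35✓, -74✗, -34✓, 13✓, -12✓, 77✓, 3✓
= [35, -34, 13, -12, 77, 3]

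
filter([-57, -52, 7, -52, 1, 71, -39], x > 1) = [7, 71]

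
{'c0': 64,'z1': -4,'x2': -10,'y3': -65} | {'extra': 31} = {'c0': 64, 'z1': -4, 'x2': -10, 'y3': -65, 'extra': 31}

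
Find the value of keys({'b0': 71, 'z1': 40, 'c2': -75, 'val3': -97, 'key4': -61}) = ['b0', 'z1', 'c2', 'val3', 'key4']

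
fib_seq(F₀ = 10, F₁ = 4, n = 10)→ F_2 = F_1 + F_0 = 14
F_3 = F_2 + F_1 = 18
F_4 = F_3 + F_2 = 32
...
= [10, 4, 14, 18, 32, 50, 82, 132, 214, 346]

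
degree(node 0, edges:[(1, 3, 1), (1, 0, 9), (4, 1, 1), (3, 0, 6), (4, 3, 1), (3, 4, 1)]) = incident: (1,0), (3,0)
= 2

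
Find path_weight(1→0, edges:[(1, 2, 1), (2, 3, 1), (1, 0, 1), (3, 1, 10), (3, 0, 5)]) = w(1→0)=1
= 1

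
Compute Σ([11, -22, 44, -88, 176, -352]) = -231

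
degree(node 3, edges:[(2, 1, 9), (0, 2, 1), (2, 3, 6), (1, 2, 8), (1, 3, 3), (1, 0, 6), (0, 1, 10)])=2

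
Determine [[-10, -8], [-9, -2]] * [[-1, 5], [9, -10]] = [[-62, 30], [-9, -25]]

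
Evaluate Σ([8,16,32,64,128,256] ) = 504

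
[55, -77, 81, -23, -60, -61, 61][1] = -77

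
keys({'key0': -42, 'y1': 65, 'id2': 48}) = ['key0', 'y1', 'id2']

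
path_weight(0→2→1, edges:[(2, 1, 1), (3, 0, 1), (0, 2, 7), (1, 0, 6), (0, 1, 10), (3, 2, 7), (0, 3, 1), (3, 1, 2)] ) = w(0→2)=7 + w(2→1)=1
= 8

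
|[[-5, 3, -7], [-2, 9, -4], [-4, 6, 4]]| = (1)*(-5)*det([[9, -4], [6, 4]]) + (-1)*(3)*det([[-2, -4], [-4, 4]]) + (1)*(-7)*det([[-2, 9], [-4, 6]])
= -300 + 72 + -168
= -396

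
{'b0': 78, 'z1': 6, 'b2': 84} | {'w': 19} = {'b0': 78, 'z1': 6, 'b2': 84, 'w': 19}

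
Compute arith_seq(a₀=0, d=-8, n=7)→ a_0 = 0 + 0*-8 = 0
a_1 = 0 + 1*-8 = -8
a_2 = 0 + 2*-8 = -16
...
= [0, -8, -16, -24, -32, -40, -48]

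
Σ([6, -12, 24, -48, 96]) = 6 + -12 + 24 + -48 + 96
= 66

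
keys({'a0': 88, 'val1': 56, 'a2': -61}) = ['a0', 'val1', 'a2']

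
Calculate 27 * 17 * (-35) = -16065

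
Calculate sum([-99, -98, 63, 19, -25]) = -140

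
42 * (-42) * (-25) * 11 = 485100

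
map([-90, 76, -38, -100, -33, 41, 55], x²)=[8100, 5776, 1444, 10000, 1089, 1681, 3025]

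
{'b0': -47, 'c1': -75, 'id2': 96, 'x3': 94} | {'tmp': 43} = {'b0': -47, 'c1': -75, 'id2': 96, 'x3': 94, 'tmp': 43}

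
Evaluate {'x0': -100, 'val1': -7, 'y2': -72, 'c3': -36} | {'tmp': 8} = {'x0': -100, 'val1': -7, 'y2': -72, 'c3': -36, 'tmp': 8}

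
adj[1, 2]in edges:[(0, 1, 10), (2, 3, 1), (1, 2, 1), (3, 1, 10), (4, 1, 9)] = 1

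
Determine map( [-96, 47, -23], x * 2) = -96*2=-192, 47*2=94, -23*2=-46
= [-192, 94, -46]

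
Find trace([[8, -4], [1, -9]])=diagonal: 8 + (-9)
= -1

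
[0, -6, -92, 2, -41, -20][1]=-6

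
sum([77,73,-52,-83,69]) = 77 + 73 + (-52) + (-83) + 69
= 84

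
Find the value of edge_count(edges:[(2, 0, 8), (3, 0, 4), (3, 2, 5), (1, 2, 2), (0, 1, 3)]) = 5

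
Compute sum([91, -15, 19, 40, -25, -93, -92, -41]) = -116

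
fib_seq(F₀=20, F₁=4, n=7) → [20, 4, 24, 28, 52, 80, 132]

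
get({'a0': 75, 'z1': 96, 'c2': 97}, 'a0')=75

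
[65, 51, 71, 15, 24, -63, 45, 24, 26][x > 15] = keep x where x > 15: 65✓, 51✓, 71✓, 15✗, 24✓, -63✗, 45✓, 24✓, 26✓
= [65, 51, 71, 24, 45, 24, 26]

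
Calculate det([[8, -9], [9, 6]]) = (8)*(6) - (-9)*(9)
= 129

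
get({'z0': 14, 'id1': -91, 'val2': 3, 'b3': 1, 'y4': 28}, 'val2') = 3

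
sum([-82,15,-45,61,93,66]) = (-82) + 15 + (-45) + 61 + 93 + 66
= 108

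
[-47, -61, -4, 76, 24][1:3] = [-61, -4]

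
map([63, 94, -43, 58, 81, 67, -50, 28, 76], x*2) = 63*2=126, 94*2=188, -43*2=-86, 58*2=116, 81*2=162, 67*2=134, -50*2=-100, 28*2=56, 76*2=152
= [126, 188, -86, 116, 162, 134, -100, 56, 152]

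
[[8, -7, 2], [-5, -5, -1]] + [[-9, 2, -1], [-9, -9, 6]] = [[-1, -5, 1], [-14, -14, 5]]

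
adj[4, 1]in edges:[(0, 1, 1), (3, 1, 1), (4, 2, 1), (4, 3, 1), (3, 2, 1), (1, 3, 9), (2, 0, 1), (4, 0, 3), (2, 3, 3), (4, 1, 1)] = 1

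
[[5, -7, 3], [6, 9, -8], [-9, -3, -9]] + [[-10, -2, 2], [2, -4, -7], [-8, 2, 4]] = [[-5, -9, 5], [8, 5, -15], [-17, -1, -5]]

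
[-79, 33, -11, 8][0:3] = [-79, 33, -11]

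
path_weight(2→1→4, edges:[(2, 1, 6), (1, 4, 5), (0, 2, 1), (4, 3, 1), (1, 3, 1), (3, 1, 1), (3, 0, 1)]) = 11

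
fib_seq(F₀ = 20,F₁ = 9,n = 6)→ F_2 = F_1 + F_0 = 29
F_3 = F_2 + F_1 = 38
F_4 = F_3 + F_2 = 67
...
= [20, 9, 29, 38, 67, 105]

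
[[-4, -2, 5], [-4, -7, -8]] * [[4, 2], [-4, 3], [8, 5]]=C[0][0] = (-4)*(4) + (-2)*(-4) + (5)*(8) = 32
C[0][1] = (-4)*(2) + (-2)*(3) + (5)*(5) = 11
C[1][0] = (-4)*(4) + (-7)*(-4) + (-8)*(8) = -52
C[1][1] = (-4)*(2) + (-7)*(3) + (-8)*(5) = -69
= [[32, 11], [-52, -69]]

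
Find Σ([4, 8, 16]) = 28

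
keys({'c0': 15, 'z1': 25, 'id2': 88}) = ['c0', 'z1', 'id2']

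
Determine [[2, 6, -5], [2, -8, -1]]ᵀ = [[2, 2], [6, -8], [-5, -1]]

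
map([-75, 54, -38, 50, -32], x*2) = [-150, 108, -76, 100, -64]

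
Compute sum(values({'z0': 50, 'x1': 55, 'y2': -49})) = 56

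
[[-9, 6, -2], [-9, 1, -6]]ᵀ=[[-9, -9], [6, 1], [-2, -6]]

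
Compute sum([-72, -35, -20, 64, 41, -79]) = -101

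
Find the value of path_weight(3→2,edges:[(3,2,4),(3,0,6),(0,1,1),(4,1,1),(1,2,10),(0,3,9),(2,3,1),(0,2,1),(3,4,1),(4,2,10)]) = 4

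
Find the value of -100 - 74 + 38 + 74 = -62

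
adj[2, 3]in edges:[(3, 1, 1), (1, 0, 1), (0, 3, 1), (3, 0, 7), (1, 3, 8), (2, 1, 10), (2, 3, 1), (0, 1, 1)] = 1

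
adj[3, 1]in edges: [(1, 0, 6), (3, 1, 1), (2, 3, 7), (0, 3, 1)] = 1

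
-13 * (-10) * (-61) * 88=-697840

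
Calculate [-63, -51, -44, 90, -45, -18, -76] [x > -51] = keep x where x > -51: -63✗, -51✗, -44✓, 90✓, -45✓, -18✓, -76✗
= [-44, 90, -45, -18]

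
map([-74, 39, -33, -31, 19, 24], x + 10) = -74+10=-64, 39+10=49, -33+10=-23, -31+10=-21, 19+10=29, 24+10=34
= [-64, 49, -23, -21, 29, 34]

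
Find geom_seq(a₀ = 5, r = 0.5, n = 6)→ [5.0, 2.5, 1.25, 0.625, 0.3125, 0.15625]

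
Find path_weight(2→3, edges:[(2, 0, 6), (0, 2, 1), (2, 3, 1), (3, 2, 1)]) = w(2→3)=1
= 1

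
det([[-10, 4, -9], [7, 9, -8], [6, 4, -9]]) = 784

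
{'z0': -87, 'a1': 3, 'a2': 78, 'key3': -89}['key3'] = -89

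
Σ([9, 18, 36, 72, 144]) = 9 + 18 + 36 + 72 + 144
= 279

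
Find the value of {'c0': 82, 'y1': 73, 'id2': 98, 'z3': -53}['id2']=98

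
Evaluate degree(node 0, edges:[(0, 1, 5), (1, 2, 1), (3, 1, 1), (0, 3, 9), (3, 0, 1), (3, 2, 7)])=3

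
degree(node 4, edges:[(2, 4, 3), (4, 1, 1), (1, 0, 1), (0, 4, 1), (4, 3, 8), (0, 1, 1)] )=4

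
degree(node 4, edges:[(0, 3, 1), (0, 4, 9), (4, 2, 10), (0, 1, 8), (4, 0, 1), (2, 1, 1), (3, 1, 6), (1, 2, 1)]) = 3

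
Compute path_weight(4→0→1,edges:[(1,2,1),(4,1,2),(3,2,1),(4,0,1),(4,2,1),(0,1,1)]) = 2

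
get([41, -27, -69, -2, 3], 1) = -27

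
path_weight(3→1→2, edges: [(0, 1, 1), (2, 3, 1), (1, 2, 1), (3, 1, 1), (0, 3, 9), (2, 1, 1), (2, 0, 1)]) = 2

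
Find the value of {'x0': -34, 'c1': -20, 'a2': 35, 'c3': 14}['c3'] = 14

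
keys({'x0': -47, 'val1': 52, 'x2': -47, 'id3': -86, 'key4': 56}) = ['x0', 'val1', 'x2', 'id3', 'key4']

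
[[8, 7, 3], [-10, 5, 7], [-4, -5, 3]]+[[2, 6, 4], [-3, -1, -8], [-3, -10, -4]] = [[10, 13, 7], [-13, 4, -1], [-7, -15, -1]]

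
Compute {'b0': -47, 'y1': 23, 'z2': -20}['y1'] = 23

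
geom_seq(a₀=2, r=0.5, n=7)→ [2.0, 1.0, 0.5, 0.25, 0.125, 0.0625, 0.03125]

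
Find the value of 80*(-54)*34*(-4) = 587520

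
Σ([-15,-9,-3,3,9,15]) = 0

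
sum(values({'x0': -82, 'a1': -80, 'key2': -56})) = -218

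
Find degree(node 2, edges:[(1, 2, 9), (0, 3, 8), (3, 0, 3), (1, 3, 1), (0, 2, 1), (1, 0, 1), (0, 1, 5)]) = 2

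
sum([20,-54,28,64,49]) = 20 + (-54) + 28 + 64 + 49
= 107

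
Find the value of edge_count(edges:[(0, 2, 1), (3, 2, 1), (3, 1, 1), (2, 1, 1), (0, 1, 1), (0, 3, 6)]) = 6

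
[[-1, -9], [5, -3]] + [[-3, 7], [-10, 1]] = [[-4, -2], [-5, -2]]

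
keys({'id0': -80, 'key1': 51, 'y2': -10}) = ['id0', 'key1', 'y2']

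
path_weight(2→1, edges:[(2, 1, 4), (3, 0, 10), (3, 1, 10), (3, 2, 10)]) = w(2→1)=4
= 4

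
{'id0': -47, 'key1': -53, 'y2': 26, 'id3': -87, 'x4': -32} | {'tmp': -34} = {'id0': -47, 'key1': -53, 'y2': 26, 'id3': -87, 'x4': -32, 'tmp': -34}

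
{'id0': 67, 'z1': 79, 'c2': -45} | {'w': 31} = {'id0': 67, 'z1': 79, 'c2': -45, 'w': 31}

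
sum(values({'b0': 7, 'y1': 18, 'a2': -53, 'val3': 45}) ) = 7 + 18 + (-53) + 45
= 17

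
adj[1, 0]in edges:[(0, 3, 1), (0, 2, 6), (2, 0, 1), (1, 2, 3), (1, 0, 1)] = 1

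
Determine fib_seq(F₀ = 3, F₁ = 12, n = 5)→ F_2 = F_1 + F_0 = 15
F_3 = F_2 + F_1 = 27
F_4 = F_3 + F_2 = 42
= [3, 12, 15, 27, 42]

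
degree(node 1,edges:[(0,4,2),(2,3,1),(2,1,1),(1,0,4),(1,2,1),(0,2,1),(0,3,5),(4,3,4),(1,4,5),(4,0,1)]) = incident: (2,1), (1,0), (1,2), (1,4)
= 4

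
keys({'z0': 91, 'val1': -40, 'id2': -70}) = ['z0', 'val1', 'id2']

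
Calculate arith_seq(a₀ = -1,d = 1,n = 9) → a_0 = -1 + 0*1 = -1
a_1 = -1 + 1*1 = 0
a_2 = -1 + 2*1 = 1
...
= [-1, 0, 1, 2, 3, 4, 5, 6, 7]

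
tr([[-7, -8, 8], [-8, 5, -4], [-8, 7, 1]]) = -1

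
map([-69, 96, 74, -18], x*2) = [-138, 192, 148, -36]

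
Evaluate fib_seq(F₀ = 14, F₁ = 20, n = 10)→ F_2 = F_1 + F_0 = 34
F_3 = F_2 + F_1 = 54
F_4 = F_3 + F_2 = 88
...
= [14, 20, 34, 54, 88, 142, 230, 372, 602, 974]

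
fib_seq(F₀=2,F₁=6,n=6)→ F_2 = F_1 + F_0 = 8
F_3 = F_2 + F_1 = 14
F_4 = F_3 + F_2 = 22
...
= [2, 6, 8, 14, 22, 36]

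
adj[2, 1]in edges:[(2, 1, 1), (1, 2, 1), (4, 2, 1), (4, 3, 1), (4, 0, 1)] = 1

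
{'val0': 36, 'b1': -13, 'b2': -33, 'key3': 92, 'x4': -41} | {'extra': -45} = {'val0': 36, 'b1': -13, 'b2': -33, 'key3': 92, 'x4': -41, 'extra': -45}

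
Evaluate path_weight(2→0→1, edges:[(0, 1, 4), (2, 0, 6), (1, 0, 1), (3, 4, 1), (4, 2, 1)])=w(2→0)=6 + w(0→1)=4
= 10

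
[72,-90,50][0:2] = [72, -90]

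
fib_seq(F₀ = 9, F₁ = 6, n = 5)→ F_2 = F_1 + F_0 = 15
F_3 = F_2 + F_1 = 21
F_4 = F_3 + F_2 = 36
= [9, 6, 15, 21, 36]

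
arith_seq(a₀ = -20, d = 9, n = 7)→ [-20, -11, -2, 7, 16, 25, 34]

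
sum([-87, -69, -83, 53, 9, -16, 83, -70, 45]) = (-87) + (-69) + (-83) + 53 + 9 + (-16) + 83 + (-70) + 45
= -135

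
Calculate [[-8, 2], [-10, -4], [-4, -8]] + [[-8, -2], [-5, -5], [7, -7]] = [[-16, 0], [-15, -9], [3, -15]]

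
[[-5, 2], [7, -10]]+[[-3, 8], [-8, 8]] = [[-8, 10], [-1, -2]]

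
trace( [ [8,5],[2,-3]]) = 5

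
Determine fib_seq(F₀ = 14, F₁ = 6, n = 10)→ [14, 6, 20, 26, 46, 72, 118, 190, 308, 498]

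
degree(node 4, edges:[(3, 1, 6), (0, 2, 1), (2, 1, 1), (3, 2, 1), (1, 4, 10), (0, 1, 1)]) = 1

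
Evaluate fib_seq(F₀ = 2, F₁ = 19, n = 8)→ F_2 = F_1 + F_0 = 21
F_3 = F_2 + F_1 = 40
F_4 = F_3 + F_2 = 61
...
= [2, 19, 21, 40, 61, 101, 162, 263]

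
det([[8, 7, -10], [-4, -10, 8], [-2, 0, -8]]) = 504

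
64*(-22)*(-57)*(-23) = -1845888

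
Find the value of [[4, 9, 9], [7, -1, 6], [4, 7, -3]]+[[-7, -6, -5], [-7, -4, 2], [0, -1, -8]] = [[-3, 3, 4], [0, -5, 8], [4, 6, -11]]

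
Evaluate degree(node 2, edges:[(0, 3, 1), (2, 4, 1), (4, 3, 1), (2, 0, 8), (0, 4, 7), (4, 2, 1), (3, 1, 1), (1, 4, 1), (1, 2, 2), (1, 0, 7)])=incident: (2,4), (2,0), (4,2), (1,2)
= 4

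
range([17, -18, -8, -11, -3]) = 35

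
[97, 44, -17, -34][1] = 44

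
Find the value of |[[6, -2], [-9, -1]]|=(6)*(-1) - (-2)*(-9)
= -24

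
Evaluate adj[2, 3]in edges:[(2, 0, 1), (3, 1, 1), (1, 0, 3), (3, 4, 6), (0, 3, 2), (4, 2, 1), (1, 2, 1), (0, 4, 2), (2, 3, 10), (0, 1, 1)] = 10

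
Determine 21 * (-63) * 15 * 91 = -1805895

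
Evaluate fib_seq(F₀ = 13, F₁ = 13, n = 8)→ F_2 = F_1 + F_0 = 26
F_3 = F_2 + F_1 = 39
F_4 = F_3 + F_2 = 65
...
= [13, 13, 26, 39, 65, 104, 169, 273]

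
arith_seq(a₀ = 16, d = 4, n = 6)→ a_0 = 16 + 0*4 = 16
a_1 = 16 + 1*4 = 20
a_2 = 16 + 2*4 = 24
...
= [16, 20, 24, 28, 32, 36]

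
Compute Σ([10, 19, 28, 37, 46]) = 10 + 19 + 28 + 37 + 46
= 140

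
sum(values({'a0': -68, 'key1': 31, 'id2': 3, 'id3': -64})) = -98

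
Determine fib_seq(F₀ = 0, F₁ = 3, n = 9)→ F_2 = F_1 + F_0 = 3
F_3 = F_2 + F_1 = 6
F_4 = F_3 + F_2 = 9
...
= [0, 3, 3, 6, 9, 15, 24, 39, 63]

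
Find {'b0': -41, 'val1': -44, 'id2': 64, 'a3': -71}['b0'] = -41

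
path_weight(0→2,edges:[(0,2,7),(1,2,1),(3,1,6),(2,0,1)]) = 7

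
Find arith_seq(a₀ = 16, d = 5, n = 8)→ [16, 21, 26, 31, 36, 41, 46, 51]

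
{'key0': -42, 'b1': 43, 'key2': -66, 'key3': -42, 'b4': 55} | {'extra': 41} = {'key0': -42, 'b1': 43, 'key2': -66, 'key3': -42, 'b4': 55, 'extra': 41}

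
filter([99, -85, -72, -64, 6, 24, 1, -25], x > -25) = keep x where x > -25: 99✓, -85✗, -72✗, -64✗, 6✓, 24✓, 1✓, -25✗
= [99, 6, 24, 1]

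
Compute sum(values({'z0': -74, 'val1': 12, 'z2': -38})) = -100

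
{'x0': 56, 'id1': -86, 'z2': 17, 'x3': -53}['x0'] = 56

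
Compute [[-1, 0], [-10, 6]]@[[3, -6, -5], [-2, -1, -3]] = C[0][0] = (-1)*(3) + (0)*(-2) = -3
C[0][1] = (-1)*(-6) + (0)*(-1) = 6
C[0][2] = (-1)*(-5) + (0)*(-3) = 5
C[1][0] = (-10)*(3) + (6)*(-2) = -42
C[1][1] = (-10)*(-6) + (6)*(-1) = 54
C[1][2] = (-10)*(-5) + (6)*(-3) = 32
= [[-3, 6, 5], [-42, 54, 32]]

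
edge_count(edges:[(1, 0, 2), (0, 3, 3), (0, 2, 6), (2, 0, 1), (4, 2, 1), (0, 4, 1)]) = 6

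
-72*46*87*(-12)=3457728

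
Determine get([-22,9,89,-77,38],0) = -22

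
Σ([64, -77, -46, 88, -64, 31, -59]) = -63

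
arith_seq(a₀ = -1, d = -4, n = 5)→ [-1, -5, -9, -13, -17]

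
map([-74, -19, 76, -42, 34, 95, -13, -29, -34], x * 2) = [-148, -38, 152, -84, 68, 190, -26, -58, -68]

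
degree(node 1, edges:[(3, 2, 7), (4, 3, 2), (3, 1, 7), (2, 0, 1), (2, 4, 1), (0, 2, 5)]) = incident: (3,1)
= 1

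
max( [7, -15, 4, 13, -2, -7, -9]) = 13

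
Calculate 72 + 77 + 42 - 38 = 153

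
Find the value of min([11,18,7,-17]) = -17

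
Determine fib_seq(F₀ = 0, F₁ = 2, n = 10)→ F_2 = F_1 + F_0 = 2
F_3 = F_2 + F_1 = 4
F_4 = F_3 + F_2 = 6
...
= [0, 2, 2, 4, 6, 10, 16, 26, 42, 68]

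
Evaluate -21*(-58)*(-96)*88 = -10289664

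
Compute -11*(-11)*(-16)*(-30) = 58080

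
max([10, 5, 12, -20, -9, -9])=12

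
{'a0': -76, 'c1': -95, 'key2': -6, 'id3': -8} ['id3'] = -8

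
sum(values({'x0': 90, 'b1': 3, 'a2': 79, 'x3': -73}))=90 + 3 + 79 + (-73)
= 99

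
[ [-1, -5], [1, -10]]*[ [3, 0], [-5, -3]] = [[22, 15], [53, 30]]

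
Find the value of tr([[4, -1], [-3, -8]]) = diagonal: 4 + (-8)
= -4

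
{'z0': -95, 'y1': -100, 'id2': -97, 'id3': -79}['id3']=-79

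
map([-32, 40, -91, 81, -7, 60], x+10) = [-22, 50, -81, 91, 3, 70]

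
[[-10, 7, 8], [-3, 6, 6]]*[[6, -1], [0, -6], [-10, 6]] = C[0][0] = (-10)*(6) + (7)*(0) + (8)*(-10) = -140
C[0][1] = (-10)*(-1) + (7)*(-6) + (8)*(6) = 16
C[1][0] = (-3)*(6) + (6)*(0) + (6)*(-10) = -78
C[1][1] = (-3)*(-1) + (6)*(-6) + (6)*(6) = 3
= [[-140, 16], [-78, 3]]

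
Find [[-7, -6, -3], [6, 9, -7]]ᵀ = [[-7, 6], [-6, 9], [-3, -7]]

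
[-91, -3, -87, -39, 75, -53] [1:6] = [-3, -87, -39, 75, -53]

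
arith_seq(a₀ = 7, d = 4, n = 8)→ [7, 11, 15, 19, 23, 27, 31, 35]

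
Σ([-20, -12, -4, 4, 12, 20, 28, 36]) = 64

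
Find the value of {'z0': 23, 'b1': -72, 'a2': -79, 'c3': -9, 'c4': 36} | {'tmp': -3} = {'z0': 23, 'b1': -72, 'a2': -79, 'c3': -9, 'c4': 36, 'tmp': -3}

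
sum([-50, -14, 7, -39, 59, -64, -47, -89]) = -237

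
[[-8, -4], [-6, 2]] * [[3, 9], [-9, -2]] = [[12, -64], [-36, -58]]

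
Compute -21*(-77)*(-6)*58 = -562716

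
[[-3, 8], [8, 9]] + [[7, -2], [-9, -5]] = [[4, 6], [-1, 4]]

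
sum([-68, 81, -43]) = (-68) + 81 + (-43)
= -30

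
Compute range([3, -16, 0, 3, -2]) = 19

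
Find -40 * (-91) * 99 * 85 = 30630600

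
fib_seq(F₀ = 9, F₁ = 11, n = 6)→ [9, 11, 20, 31, 51, 82]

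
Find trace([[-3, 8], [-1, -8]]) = diagonal: (-3) + (-8)
= -11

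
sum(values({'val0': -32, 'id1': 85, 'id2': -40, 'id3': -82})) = -69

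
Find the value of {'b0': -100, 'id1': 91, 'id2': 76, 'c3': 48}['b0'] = -100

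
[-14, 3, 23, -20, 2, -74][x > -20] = keep x where x > -20: -14✓, 3✓, 23✓, -20✗, 2✓, -74✗
= [-14, 3, 23, 2]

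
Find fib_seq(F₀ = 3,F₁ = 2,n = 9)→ [3, 2, 5, 7, 12, 19, 31, 50, 81]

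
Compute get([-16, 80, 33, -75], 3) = -75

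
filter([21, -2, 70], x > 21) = [70]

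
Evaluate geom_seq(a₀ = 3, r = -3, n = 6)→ a_0 = 3*(-3)^0 = 3
a_1 = 3*(-3)^1 = -9
a_2 = 3*(-3)^2 = 27
...
= [3, -9, 27, -81, 243, -729]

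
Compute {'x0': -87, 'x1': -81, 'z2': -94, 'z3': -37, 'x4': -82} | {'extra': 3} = {'x0': -87, 'x1': -81, 'z2': -94, 'z3': -37, 'x4': -82, 'extra': 3}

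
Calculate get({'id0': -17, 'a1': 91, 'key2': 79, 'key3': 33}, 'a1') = 91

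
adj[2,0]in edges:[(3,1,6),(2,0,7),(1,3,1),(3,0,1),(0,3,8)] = 7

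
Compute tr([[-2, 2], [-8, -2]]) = diagonal: (-2) + (-2)
= -4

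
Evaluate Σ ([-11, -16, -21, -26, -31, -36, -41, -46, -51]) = -279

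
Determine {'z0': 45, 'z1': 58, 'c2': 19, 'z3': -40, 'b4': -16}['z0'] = 45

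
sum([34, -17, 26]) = 34 + (-17) + 26
= 43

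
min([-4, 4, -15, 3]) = -15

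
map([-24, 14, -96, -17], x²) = [576, 196, 9216, 289]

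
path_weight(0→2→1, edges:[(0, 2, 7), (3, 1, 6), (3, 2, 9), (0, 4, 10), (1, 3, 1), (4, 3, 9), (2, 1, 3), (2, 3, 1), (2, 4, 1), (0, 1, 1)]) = 10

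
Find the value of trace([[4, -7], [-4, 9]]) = 13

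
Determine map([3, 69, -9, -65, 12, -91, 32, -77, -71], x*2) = 3*2=6, 69*2=138, -9*2=-18, -65*2=-130, 12*2=24, -91*2=-182, 32*2=64, -77*2=-154, -71*2=-142
= [6, 138, -18, -130, 24, -182, 64, -154, -142]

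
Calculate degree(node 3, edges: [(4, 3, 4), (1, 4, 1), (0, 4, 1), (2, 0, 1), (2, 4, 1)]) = incident: (4,3)
= 1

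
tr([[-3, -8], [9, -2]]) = -5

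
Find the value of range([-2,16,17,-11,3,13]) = 28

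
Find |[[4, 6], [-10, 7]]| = 88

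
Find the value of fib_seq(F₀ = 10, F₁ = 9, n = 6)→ F_2 = F_1 + F_0 = 19
F_3 = F_2 + F_1 = 28
F_4 = F_3 + F_2 = 47
...
= [10, 9, 19, 28, 47, 75]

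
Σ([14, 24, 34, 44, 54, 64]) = 14 + 24 + 34 + 44 + 54 + 64
= 234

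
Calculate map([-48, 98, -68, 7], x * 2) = -48*2=-96, 98*2=196, -68*2=-136, 7*2=14
= [-96, 196, -136, 14]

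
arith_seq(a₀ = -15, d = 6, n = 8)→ [-15, -9, -3, 3, 9, 15, 21, 27]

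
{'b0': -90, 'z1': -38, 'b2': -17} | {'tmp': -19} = {'b0': -90, 'z1': -38, 'b2': -17, 'tmp': -19}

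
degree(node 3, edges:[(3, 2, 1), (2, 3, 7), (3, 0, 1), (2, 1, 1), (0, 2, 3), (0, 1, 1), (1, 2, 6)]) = 3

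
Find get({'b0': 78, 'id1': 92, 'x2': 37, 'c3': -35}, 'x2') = 37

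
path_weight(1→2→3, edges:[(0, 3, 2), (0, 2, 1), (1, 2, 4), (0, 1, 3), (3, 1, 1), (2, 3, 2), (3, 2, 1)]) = 6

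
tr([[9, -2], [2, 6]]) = diagonal: 9 + 6
= 15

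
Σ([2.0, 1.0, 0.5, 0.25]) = 3.75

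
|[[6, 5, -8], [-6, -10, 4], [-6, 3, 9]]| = 162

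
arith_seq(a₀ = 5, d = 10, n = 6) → a_0 = 5 + 0*10 = 5
a_1 = 5 + 1*10 = 15
a_2 = 5 + 2*10 = 25
...
= [5, 15, 25, 35, 45, 55]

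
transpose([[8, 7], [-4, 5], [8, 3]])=[[8, -4, 8], [7, 5, 3]]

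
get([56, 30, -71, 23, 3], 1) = 30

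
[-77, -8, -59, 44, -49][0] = -77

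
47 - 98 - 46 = -97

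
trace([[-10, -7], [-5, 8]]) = -2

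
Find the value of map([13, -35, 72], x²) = [169, 1225, 5184]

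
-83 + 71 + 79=67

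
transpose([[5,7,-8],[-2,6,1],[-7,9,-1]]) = [[5, -2, -7], [7, 6, 9], [-8, 1, -1]]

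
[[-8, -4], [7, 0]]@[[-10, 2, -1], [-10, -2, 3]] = C[0][0] = (-8)*(-10) + (-4)*(-10) = 120
C[0][1] = (-8)*(2) + (-4)*(-2) = -8
C[0][2] = (-8)*(-1) + (-4)*(3) = -4
C[1][0] = (7)*(-10) + (0)*(-10) = -70
C[1][1] = (7)*(2) + (0)*(-2) = 14
C[1][2] = (7)*(-1) + (0)*(3) = -7
= [[120, -8, -4], [-70, 14, -7]]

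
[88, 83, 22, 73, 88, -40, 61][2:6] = [22, 73, 88, -40]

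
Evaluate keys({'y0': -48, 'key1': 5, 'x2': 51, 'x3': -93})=['y0', 'key1', 'x2', 'x3']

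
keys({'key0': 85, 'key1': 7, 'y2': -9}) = ['key0', 'key1', 'y2']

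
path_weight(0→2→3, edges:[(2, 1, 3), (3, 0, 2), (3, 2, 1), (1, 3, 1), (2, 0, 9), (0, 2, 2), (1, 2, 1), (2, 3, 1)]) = 3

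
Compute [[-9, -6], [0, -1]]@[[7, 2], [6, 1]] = C[0][0] = (-9)*(7) + (-6)*(6) = -99
C[0][1] = (-9)*(2) + (-6)*(1) = -24
C[1][0] = (0)*(7) + (-1)*(6) = -6
C[1][1] = (0)*(2) + (-1)*(1) = -1
= [[-99, -24], [-6, -1]]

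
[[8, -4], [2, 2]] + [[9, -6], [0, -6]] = [[17, -10], [2, -4]]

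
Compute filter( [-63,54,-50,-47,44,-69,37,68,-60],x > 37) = keep x where x > 37: -63✗, 54✓, -50✗, -47✗, 44✓, -69✗, 37✗, 68✓, -60✗
= [54, 44, 68]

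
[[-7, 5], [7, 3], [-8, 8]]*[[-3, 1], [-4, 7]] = C[0][0] = (-7)*(-3) + (5)*(-4) = 1
C[0][1] = (-7)*(1) + (5)*(7) = 28
C[1][0] = (7)*(-3) + (3)*(-4) = -33
C[1][1] = (7)*(1) + (3)*(7) = 28
C[2][0] = (-8)*(-3) + (8)*(-4) = -8
C[2][1] = (-8)*(1) + (8)*(7) = 48
= [[1, 28], [-33, 28], [-8, 48]]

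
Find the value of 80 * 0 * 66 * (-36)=0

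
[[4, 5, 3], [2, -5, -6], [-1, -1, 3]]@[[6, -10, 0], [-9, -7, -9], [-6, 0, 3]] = C[0][0] = (4)*(6) + (5)*(-9) + (3)*(-6) = -39
C[0][1] = (4)*(-10) + (5)*(-7) + (3)*(0) = -75
C[0][2] = (4)*(0) + (5)*(-9) + (3)*(3) = -36
C[1][0] = (2)*(6) + (-5)*(-9) + (-6)*(-6) = 93
C[1][1] = (2)*(-10) + (-5)*(-7) + (-6)*(0) = 15
C[1][2] = (2)*(0) + (-5)*(-9) + (-6)*(3) = 27
... (3 more cells)
= [[-39, -75, -36], [93, 15, 27], [-15, 17, 18]]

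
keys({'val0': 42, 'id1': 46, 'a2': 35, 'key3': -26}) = ['val0', 'id1', 'a2', 'key3']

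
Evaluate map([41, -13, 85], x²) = [1681, 169, 7225]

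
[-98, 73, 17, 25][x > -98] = keep x where x > -98: -98✗, 73✓, 17✓, 25✓
= [73, 17, 25]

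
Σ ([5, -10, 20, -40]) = -25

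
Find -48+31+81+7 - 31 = 40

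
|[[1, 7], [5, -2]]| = -37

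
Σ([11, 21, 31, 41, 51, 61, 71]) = 11 + 21 + 31 + 41 + 51 + 61 + 71
= 287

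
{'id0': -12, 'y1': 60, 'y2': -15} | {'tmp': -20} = {'id0': -12, 'y1': 60, 'y2': -15, 'tmp': -20}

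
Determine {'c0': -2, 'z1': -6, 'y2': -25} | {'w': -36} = {'c0': -2, 'z1': -6, 'y2': -25, 'w': -36}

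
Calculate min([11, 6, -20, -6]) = -20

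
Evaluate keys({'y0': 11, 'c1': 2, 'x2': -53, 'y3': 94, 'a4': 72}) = ['y0', 'c1', 'x2', 'y3', 'a4']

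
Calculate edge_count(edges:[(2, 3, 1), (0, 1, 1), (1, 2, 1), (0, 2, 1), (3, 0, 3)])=5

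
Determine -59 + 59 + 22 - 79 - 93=-150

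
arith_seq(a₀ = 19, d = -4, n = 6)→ a_0 = 19 + 0*-4 = 19
a_1 = 19 + 1*-4 = 15
a_2 = 19 + 2*-4 = 11
...
= [19, 15, 11, 7, 3, -1]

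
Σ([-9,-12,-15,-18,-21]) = -75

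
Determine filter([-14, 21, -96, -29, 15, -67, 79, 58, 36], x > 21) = keep x where x > 21: -14✗, 21✗, -96✗, -29✗, 15✗, -67✗, 79✓, 58✓, 36✓
= [79, 58, 36]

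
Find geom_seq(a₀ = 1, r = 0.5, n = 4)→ [1.0, 0.5, 0.25, 0.125]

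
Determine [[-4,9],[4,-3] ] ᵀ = [[-4, 4], [9, -3]]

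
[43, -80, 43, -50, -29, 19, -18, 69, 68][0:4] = [43, -80, 43, -50]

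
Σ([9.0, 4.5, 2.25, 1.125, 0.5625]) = 9.0 + 4.5 + 2.25 + 1.125 + 0.5625
= 17.4375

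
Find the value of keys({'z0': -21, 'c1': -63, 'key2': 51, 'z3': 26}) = ['z0', 'c1', 'key2', 'z3']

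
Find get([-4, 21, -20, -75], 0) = -4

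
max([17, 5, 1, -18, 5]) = 17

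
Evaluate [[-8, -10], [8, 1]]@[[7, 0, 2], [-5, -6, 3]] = [[-6, 60, -46], [51, -6, 19]]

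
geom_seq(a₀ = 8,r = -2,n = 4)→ a_0 = 8*(-2)^0 = 8
a_1 = 8*(-2)^1 = -16
a_2 = 8*(-2)^2 = 32
...
= [8, -16, 32, -64]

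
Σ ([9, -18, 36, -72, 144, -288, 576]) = 9 + -18 + 36 + -72 + 144 + -288 + 576
= 387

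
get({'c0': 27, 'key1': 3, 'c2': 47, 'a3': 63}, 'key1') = 3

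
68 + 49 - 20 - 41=56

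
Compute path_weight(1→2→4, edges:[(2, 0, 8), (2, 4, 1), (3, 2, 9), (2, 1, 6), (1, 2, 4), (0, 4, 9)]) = w(1→2)=4 + w(2→4)=1
= 5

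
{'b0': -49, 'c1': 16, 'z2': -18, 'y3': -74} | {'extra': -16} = {'b0': -49, 'c1': 16, 'z2': -18, 'y3': -74, 'extra': -16}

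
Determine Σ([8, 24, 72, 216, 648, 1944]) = 8 + 24 + 72 + 216 + 648 + 1944
= 2912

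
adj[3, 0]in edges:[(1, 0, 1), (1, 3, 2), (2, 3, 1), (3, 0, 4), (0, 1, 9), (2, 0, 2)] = 4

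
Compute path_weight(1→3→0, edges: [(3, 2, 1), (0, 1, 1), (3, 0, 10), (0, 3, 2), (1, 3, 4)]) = w(1→3)=4 + w(3→0)=10
= 14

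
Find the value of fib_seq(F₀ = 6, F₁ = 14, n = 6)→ F_2 = F_1 + F_0 = 20
F_3 = F_2 + F_1 = 34
F_4 = F_3 + F_2 = 54
...
= [6, 14, 20, 34, 54, 88]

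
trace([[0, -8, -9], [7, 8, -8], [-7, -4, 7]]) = diagonal: 0 + 8 + 7
= 15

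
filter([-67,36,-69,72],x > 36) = keep x where x > 36: -67✗, 36✗, -69✗, 72✓
= [72]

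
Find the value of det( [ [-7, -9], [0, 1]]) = (-7)*(1) - (-9)*(0)
= -7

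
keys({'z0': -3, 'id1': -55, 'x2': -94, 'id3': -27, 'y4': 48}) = ['z0', 'id1', 'x2', 'id3', 'y4']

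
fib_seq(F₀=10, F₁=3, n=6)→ [10, 3, 13, 16, 29, 45]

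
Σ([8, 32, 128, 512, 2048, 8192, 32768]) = 43688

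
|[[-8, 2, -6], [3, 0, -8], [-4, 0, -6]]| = 100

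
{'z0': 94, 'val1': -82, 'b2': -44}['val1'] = -82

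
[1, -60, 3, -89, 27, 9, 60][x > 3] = keep x where x > 3: 1✗, -60✗, 3✗, -89✗, 27✓, 9✓, 60✓
= [27, 9, 60]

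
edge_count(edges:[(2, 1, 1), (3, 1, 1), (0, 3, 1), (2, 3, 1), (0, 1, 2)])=5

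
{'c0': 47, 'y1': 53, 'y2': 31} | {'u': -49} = {'c0': 47, 'y1': 53, 'y2': 31, 'u': -49}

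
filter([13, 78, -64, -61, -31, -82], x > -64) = [13, 78, -61, -31]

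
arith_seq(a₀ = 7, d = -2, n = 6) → [7, 5, 3, 1, -1, -3]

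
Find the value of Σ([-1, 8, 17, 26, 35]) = (-1) + 8 + 17 + 26 + 35
= 85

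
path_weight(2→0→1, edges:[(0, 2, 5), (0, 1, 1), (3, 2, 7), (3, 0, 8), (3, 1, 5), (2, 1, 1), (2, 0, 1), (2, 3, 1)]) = 2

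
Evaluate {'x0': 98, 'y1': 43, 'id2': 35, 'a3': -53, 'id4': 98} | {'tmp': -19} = {'x0': 98, 'y1': 43, 'id2': 35, 'a3': -53, 'id4': 98, 'tmp': -19}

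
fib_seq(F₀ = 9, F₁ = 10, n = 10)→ [9, 10, 19, 29, 48, 77, 125, 202, 327, 529]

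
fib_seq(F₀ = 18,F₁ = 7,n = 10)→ [18, 7, 25, 32, 57, 89, 146, 235, 381, 616]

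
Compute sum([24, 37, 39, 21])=24 + 37 + 39 + 21
= 121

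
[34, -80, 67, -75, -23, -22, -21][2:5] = [67, -75, -23]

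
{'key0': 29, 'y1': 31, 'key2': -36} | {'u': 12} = {'key0': 29, 'y1': 31, 'key2': -36, 'u': 12}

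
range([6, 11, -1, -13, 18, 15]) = 31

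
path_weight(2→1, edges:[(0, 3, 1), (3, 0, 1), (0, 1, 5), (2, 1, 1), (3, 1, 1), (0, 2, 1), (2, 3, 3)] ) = w(2→1)=1
= 1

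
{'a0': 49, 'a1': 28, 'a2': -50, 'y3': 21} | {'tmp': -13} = {'a0': 49, 'a1': 28, 'a2': -50, 'y3': 21, 'tmp': -13}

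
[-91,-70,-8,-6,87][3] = -6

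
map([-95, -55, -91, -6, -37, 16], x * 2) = [-190, -110, -182, -12, -74, 32]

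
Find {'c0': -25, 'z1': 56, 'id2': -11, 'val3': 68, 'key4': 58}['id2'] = -11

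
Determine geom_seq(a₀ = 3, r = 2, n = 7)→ a_0 = 3*2^0 = 3
a_1 = 3*2^1 = 6
a_2 = 3*2^2 = 12
...
= [3, 6, 12, 24, 48, 96, 192]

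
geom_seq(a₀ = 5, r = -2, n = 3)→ a_0 = 5*(-2)^0 = 5
a_1 = 5*(-2)^1 = -10
a_2 = 5*(-2)^2 = 20
= [5, -10, 20]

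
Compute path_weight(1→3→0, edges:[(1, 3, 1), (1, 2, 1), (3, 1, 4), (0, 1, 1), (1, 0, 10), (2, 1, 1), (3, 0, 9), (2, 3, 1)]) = w(1→3)=1 + w(3→0)=9
= 10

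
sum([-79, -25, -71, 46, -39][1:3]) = slice → [-25, -71]
(-25) + (-71)
= -96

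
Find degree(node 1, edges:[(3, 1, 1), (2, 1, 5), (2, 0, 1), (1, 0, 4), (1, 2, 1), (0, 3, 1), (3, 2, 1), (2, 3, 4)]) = 4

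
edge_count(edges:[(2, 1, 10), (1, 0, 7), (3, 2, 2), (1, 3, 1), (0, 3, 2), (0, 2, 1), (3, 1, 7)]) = 7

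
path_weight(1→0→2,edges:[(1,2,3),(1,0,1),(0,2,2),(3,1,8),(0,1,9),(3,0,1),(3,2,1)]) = 3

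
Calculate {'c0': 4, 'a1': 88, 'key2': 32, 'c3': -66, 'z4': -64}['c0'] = 4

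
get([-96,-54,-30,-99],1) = -54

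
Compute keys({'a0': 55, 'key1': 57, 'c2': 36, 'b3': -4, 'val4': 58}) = ['a0', 'key1', 'c2', 'b3', 'val4']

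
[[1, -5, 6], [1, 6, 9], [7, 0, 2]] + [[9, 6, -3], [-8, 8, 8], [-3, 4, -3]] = [[10, 1, 3], [-7, 14, 17], [4, 4, -1]]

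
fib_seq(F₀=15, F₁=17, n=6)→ F_2 = F_1 + F_0 = 32
F_3 = F_2 + F_1 = 49
F_4 = F_3 + F_2 = 81
...
= [15, 17, 32, 49, 81, 130]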